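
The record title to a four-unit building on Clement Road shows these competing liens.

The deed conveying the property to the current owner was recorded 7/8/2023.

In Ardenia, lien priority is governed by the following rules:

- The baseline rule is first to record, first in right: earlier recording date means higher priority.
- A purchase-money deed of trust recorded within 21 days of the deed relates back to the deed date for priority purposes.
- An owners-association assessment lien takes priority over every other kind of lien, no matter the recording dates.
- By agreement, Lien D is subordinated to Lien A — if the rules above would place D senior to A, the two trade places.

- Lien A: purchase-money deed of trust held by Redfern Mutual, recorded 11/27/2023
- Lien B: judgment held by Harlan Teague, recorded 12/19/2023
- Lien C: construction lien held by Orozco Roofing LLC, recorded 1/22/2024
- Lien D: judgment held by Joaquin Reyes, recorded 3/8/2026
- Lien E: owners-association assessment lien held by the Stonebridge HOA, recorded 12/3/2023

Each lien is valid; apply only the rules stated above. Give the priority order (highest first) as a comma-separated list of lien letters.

First, effective dates: A was recorded 142 days after the deed, outside the 21-day window, so it keeps its recording date.
E is an owners-association assessment lien, so it outranks all other liens regardless of date.
Remaining liens by effective date: A (11/27/2023), B (12/19/2023), C (1/22/2024), D (3/8/2026).
Since D is not senior to A, the subordination leaves the order unchanged.

E, A, B, C, D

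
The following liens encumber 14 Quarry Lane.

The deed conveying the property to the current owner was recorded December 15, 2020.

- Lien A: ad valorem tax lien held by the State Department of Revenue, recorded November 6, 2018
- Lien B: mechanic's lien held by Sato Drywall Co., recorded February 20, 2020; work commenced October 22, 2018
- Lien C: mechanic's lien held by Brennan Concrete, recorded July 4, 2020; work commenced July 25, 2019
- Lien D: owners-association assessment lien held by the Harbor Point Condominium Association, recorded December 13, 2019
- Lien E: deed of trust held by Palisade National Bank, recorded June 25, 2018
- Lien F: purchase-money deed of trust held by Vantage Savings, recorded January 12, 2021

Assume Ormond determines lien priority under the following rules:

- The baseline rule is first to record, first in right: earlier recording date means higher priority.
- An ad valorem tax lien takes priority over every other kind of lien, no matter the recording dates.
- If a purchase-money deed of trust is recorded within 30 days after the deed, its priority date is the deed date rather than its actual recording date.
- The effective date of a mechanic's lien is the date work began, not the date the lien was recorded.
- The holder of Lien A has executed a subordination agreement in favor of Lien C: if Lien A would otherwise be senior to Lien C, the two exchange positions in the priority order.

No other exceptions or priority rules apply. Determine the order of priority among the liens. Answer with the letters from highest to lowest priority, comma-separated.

C, E, B, A, D, F

Effective dates after the stated exceptions: B is treated as recorded October 22, 2018, the work-commencement date; C is treated as recorded July 25, 2019, the work-commencement date; F's effective date is the deed date, December 15, 2020.
A is an ad valorem tax lien, so it outranks all other liens regardless of date.
The other liens, earliest effective date first: E (June 25, 2018), B (October 22, 2018), C (July 25, 2019), D (December 13, 2019), F (December 15, 2020).
A is senior to C before the subordination, so the two trade places.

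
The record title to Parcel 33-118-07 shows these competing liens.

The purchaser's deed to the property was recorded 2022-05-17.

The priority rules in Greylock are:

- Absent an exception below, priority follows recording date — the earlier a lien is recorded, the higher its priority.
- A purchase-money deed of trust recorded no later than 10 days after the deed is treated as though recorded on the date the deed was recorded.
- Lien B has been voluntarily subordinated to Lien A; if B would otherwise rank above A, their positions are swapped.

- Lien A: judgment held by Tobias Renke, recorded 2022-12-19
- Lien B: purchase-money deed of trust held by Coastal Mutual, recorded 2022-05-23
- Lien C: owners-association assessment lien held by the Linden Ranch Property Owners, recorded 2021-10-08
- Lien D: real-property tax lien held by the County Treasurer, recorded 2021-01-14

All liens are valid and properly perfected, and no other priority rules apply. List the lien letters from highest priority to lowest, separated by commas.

First, effective dates: B was recorded within the 10-day window, so its effective date is the deed date 2022-05-17.
By effective date: D (2021-01-14), C (2021-10-08), B (2022-05-17), A (2022-12-19).
B is senior to A before the subordination, so the two trade places.

D, C, A, B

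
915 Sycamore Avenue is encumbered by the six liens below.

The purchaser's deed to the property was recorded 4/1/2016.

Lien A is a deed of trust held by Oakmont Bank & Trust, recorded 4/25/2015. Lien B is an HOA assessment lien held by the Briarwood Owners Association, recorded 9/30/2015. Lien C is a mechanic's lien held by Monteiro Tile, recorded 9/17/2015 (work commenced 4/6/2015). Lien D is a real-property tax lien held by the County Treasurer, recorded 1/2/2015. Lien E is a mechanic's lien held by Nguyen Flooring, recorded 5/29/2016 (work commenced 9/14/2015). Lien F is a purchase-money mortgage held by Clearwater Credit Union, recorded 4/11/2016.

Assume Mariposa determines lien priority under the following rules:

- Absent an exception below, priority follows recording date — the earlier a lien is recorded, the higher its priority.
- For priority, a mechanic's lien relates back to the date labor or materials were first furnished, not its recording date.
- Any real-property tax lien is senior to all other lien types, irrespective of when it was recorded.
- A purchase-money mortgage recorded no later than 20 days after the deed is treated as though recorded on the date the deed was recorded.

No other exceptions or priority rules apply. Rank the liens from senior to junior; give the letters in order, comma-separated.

Effective dates after the stated exceptions: C's effective date is 4/6/2015, when work began; E's effective date is 9/14/2015, when work began; F's effective date is the deed date, 4/1/2016.
As a real-property tax lien, D is senior to every other lien.
Remaining liens by effective date: C (4/6/2015), A (4/25/2015), E (9/14/2015), B (9/30/2015), F (4/1/2016).

D, C, A, E, B, F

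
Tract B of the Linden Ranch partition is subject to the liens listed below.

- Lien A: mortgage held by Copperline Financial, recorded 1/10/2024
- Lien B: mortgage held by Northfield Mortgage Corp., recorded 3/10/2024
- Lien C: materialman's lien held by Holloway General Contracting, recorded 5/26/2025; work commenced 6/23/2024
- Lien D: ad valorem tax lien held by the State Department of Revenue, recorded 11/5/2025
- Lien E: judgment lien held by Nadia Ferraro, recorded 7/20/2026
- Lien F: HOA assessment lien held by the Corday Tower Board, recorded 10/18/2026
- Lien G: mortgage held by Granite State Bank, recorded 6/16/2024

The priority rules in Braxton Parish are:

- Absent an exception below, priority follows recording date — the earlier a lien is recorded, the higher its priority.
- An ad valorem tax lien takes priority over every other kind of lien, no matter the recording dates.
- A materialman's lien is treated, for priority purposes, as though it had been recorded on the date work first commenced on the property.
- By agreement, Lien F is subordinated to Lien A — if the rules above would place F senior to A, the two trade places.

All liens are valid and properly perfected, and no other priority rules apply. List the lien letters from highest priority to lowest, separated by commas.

D, A, B, G, C, E, F

Effective dates after the stated exceptions: C relates back to 6/23/2024 (work commenced).
D, as an ad valorem tax lien, has superpriority and ranks first.
Among the remaining liens, by effective date: A (1/10/2024), B (3/10/2024), G (6/16/2024), C (6/23/2024), E (7/20/2026), F (10/18/2026).
Since F is not senior to A, the subordination leaves the order unchanged.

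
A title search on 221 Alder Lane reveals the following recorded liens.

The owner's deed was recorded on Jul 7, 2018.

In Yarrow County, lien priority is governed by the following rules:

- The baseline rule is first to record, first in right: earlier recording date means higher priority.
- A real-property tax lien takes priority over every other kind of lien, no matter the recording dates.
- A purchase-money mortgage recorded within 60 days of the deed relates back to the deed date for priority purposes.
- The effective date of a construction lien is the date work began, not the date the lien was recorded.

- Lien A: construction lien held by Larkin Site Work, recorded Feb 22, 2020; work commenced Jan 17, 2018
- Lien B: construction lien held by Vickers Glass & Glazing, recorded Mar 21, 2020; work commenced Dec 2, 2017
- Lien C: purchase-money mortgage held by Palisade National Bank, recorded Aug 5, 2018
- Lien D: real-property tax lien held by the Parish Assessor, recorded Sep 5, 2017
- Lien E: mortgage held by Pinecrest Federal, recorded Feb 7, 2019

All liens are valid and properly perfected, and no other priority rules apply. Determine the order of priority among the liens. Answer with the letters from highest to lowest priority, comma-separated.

Effective dates: A's effective date is Jan 17, 2018, when work began; B relates back to Dec 2, 2017 (work commenced); C was recorded within the 60-day window, so its effective date is the deed date Jul 7, 2018.
As a real-property tax lien, D is senior to every other lien.
Remaining liens by effective date: B (Dec 2, 2017), A (Jan 17, 2018), C (Jul 7, 2018), E (Feb 7, 2019).

D, B, A, C, E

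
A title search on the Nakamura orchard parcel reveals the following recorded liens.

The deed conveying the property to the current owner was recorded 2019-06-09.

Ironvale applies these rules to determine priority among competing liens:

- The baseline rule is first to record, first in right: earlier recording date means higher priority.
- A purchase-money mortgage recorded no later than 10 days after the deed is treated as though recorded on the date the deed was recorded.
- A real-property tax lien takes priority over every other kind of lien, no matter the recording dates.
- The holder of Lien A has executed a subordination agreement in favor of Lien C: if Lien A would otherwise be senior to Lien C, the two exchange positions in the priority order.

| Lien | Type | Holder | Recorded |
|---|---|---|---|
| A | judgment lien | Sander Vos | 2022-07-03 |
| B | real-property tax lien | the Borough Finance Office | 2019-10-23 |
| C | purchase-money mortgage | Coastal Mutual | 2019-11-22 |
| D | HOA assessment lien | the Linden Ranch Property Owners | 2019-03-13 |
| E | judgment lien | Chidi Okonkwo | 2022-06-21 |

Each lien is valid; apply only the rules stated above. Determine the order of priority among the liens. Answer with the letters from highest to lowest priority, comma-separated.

B, D, C, E, A

First, effective dates: C missed the 10-day window (166 days after the deed), so its recording date stands.
As a real-property tax lien, B is senior to every other lien.
The other liens, earliest effective date first: D (2019-03-13), C (2019-11-22), E (2022-06-21), A (2022-07-03).
A is already junior to C, so the subordination agreement changes nothing.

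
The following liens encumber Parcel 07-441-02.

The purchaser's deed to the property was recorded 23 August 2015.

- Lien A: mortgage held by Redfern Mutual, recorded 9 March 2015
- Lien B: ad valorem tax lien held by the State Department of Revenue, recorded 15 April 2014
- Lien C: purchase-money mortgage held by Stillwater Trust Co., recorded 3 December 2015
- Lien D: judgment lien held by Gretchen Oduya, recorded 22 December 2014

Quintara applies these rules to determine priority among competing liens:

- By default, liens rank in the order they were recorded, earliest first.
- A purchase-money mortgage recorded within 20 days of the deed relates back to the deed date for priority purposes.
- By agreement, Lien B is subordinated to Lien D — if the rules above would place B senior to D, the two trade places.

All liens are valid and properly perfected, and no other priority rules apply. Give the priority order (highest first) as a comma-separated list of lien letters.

Effective dates after the stated exceptions: C was recorded 102 days after the deed, outside the 20-day window, so it keeps its recording date.
Sorted by effective date: B (15 April 2014), D (22 December 2014), A (9 March 2015), C (3 December 2015).
B is senior to D before the subordination, so the two trade places.

D, B, A, C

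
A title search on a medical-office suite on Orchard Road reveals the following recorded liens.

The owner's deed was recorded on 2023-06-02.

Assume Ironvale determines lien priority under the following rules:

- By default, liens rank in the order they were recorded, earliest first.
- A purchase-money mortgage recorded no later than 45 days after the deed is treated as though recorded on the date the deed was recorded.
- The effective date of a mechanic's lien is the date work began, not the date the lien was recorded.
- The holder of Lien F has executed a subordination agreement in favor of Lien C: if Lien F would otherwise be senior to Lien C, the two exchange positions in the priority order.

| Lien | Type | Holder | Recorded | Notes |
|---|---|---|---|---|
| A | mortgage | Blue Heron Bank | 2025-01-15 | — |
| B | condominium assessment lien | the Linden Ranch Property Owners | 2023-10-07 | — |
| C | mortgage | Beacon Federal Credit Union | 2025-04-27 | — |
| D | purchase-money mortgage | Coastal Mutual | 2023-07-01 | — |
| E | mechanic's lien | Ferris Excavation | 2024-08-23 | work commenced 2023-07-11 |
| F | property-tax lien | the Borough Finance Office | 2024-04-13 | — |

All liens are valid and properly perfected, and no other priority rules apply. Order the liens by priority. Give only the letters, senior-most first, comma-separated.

D, E, B, C, A, F

First, effective dates: D's effective date is the deed date, 2023-06-02; E is treated as recorded 2023-07-11, the work-commencement date.
By effective date, earliest first: D (2023-06-02), E (2023-07-11), B (2023-10-07), F (2024-04-13), A (2025-01-15), C (2025-04-27).
Because F would otherwise rank above C, the subordination swaps them.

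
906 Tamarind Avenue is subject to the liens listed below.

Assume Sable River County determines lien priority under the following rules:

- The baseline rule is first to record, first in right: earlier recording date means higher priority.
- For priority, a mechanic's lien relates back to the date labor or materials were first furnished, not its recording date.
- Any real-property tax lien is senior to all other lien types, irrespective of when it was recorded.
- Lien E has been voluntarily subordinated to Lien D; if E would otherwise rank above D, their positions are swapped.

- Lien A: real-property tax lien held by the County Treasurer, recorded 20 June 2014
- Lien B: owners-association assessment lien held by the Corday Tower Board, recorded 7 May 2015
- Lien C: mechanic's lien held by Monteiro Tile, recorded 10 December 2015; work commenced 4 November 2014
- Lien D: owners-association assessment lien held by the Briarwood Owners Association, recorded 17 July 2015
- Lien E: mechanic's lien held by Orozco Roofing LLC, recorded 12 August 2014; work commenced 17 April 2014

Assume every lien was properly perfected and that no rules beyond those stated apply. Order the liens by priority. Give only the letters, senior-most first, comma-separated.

A, D, C, B, E

First, effective dates: C's effective date is 4 November 2014, when work began; E is treated as recorded 17 April 2014, the work-commencement date.
As a real-property tax lien, A is senior to every other lien.
Ordering the rest by effective date: E (17 April 2014), C (4 November 2014), B (7 May 2015), D (17 July 2015).
E is senior to D before the subordination, so the two trade places.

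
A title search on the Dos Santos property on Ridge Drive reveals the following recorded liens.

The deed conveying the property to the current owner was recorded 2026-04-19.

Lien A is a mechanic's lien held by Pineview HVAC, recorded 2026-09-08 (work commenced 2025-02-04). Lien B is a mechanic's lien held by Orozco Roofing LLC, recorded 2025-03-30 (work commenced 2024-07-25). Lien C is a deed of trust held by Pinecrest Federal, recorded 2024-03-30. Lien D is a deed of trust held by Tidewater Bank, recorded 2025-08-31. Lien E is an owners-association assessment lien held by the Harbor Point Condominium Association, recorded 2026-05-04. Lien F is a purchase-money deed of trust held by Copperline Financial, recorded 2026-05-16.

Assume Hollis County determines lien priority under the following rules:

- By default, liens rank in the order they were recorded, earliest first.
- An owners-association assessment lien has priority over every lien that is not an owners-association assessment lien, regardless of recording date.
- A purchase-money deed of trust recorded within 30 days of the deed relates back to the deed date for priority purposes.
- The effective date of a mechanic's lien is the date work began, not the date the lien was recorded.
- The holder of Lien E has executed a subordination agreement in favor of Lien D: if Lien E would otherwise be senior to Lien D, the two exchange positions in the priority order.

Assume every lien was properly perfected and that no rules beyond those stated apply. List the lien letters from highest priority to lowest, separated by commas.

Effective dates after the stated exceptions: A's effective date is 2025-02-04, when work began; B's effective date is 2024-07-25, when work began; F's effective date is the deed date, 2026-04-19.
E, as an owners-association assessment lien, has superpriority and ranks first.
Ordering the rest by effective date: C (2024-03-30), B (2024-07-25), A (2025-02-04), D (2025-08-31), F (2026-04-19).
E is senior to D before the subordination, so the two trade places.

D, C, B, A, E, F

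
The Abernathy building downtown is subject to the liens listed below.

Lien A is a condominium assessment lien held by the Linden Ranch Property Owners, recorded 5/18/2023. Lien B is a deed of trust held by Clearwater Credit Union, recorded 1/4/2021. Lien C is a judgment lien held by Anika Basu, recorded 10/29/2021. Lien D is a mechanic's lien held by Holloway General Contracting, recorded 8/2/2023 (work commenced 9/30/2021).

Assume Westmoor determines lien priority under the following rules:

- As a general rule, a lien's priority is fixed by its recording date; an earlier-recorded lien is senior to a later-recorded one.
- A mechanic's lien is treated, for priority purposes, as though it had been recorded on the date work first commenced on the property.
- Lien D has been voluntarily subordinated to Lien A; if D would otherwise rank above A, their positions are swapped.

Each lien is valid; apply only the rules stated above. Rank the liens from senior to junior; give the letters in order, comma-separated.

B, A, C, D

Effective dates after the stated exceptions: D's effective date is 9/30/2021, when work began.
Sorted by effective date: B (1/4/2021), D (9/30/2021), C (10/29/2021), A (5/18/2023).
Because D would otherwise rank above A, the subordination swaps them.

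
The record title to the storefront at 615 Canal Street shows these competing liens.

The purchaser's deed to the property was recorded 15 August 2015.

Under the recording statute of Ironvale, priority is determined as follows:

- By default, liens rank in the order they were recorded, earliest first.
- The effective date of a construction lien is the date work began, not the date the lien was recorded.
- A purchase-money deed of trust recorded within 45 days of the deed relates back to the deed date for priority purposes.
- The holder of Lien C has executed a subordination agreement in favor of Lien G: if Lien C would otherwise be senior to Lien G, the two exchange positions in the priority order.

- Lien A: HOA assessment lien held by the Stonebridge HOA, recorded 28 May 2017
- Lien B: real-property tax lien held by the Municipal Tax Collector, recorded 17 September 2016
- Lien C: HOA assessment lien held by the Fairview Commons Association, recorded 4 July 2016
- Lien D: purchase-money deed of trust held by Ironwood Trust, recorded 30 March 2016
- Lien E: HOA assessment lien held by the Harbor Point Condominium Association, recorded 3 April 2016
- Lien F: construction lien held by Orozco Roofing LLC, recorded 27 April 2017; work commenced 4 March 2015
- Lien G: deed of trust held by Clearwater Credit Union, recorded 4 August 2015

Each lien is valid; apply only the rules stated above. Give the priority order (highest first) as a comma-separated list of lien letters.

Adjusting effective dates: D was recorded 228 days after the deed, outside the 45-day window, so it keeps its recording date; F relates back to 4 March 2015 (work commenced).
By effective date, earliest first: F (4 March 2015), G (4 August 2015), D (30 March 2016), E (3 April 2016), C (4 July 2016), B (17 September 2016), A (28 May 2017).
C already ranks below G; the subordination has no effect.

F, G, D, E, C, B, A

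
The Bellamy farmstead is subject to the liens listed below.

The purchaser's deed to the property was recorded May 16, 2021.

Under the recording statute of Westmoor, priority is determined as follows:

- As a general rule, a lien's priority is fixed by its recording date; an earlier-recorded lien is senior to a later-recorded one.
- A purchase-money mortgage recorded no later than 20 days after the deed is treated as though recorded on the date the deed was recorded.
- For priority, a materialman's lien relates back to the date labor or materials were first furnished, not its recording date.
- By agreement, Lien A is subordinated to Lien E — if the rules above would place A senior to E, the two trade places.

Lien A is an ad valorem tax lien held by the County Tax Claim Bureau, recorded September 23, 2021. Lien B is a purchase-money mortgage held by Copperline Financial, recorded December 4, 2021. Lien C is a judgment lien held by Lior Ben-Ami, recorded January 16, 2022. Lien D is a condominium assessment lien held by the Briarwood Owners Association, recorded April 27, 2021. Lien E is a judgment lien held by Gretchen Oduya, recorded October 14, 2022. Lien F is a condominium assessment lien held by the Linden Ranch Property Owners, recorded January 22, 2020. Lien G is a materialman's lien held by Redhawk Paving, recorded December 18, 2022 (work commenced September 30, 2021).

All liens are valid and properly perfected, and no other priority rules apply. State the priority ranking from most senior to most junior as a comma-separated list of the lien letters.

Effective dates: B was recorded 202 days after the deed, outside the 20-day window, so it keeps its recording date; G relates back to September 30, 2021 (work commenced).
By effective date, earliest first: F (January 22, 2020), D (April 27, 2021), A (September 23, 2021), G (September 30, 2021), B (December 4, 2021), C (January 16, 2022), E (October 14, 2022).
A is senior to E before the subordination, so the two trade places.

F, D, E, G, B, C, A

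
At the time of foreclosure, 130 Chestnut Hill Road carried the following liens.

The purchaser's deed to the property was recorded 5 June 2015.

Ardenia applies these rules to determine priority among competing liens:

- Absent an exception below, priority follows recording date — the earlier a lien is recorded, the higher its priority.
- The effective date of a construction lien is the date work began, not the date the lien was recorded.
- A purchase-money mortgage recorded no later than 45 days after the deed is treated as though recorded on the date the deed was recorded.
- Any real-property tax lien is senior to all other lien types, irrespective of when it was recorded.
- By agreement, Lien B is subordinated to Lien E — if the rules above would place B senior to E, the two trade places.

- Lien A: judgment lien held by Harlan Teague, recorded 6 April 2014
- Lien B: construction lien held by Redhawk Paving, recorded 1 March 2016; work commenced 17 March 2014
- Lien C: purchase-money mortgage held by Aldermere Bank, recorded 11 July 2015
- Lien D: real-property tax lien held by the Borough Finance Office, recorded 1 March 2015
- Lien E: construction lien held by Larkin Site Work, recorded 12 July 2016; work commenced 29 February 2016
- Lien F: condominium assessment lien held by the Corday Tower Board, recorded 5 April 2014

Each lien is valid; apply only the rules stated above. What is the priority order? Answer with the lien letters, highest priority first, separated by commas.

D, E, F, A, C, B

First, effective dates: B's effective date is 17 March 2014, when work began; C was recorded within the 45-day window, so its effective date is the deed date 5 June 2015; E's effective date is 29 February 2016, when work began.
D is a real-property tax lien, so it outranks all other liens regardless of date.
Remaining liens by effective date: B (17 March 2014), F (5 April 2014), A (6 April 2014), C (5 June 2015), E (29 February 2016).
B is senior to E before the subordination, so the two trade places.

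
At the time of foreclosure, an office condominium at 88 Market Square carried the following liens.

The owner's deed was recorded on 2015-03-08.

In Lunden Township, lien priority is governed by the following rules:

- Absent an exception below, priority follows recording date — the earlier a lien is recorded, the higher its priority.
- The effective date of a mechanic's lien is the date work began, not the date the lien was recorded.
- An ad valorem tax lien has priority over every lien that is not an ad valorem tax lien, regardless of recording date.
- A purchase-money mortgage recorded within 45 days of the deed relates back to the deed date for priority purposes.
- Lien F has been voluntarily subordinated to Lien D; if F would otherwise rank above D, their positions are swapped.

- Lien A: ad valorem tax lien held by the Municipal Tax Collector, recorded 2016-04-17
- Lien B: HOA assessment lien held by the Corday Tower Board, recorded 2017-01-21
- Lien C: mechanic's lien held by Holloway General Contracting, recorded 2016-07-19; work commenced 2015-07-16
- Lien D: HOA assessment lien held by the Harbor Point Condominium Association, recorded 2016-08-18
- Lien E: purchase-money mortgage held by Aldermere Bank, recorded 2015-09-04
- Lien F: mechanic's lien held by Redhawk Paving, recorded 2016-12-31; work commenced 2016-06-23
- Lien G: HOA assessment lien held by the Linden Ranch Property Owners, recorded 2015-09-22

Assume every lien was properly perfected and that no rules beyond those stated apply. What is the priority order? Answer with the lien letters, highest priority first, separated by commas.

Effective dates: C's effective date is 2015-07-16, when work began; E was recorded 180 days after the deed, outside the 45-day window, so it keeps its recording date; F's effective date is 2016-06-23, when work began.
As an ad valorem tax lien, A is senior to every other lien.
Remaining liens by effective date: C (2015-07-16), E (2015-09-04), G (2015-09-22), F (2016-06-23), D (2016-08-18), B (2017-01-21).
The subordination applies — F was senior to D — so F and D swap.

A, C, E, G, D, F, B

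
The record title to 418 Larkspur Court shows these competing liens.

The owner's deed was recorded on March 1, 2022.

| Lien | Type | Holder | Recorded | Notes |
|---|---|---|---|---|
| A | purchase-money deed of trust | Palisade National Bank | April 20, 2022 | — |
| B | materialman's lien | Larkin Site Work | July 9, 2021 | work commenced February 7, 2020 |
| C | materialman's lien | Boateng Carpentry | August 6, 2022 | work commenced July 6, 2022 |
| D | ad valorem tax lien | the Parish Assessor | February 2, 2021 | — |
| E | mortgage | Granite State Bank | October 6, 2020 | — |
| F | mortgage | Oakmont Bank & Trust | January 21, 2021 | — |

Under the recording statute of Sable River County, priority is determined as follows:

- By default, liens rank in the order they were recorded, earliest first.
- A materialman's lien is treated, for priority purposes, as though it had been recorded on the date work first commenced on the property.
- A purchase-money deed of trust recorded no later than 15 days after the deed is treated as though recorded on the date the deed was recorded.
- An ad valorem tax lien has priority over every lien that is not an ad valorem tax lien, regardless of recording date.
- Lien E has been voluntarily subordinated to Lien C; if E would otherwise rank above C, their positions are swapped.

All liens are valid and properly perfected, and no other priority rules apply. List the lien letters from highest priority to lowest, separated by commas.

D, B, C, F, A, E

Effective dates: A missed the 15-day window (50 days after the deed), so its recording date stands; B's effective date is February 7, 2020, when work began; C's effective date is July 6, 2022, when work began.
As an ad valorem tax lien, D is senior to every other lien.
Remaining liens by effective date: B (February 7, 2020), E (October 6, 2020), F (January 21, 2021), A (April 20, 2022), C (July 6, 2022).
E would otherwise be senior to C, so under the subordination agreement E and C exchange positions.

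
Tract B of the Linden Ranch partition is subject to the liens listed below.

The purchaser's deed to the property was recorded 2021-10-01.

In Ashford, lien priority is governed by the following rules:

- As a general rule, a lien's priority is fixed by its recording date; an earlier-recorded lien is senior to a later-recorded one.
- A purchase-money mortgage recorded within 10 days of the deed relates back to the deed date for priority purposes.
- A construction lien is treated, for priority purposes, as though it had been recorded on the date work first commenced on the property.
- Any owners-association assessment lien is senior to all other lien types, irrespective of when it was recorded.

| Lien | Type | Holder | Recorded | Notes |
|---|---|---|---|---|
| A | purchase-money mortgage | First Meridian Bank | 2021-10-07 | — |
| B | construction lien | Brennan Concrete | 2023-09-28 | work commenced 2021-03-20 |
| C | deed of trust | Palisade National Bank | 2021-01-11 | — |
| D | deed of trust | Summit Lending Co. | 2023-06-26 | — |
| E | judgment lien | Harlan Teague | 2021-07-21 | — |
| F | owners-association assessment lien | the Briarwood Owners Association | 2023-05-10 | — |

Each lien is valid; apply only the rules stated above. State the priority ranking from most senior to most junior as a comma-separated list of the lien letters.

F, C, B, E, A, D

First, effective dates: A's effective date is the deed date, 2021-10-01; B is treated as recorded 2021-03-20, the work-commencement date.
As an owners-association assessment lien, F is senior to every other lien.
Ordering the rest by effective date: C (2021-01-11), B (2021-03-20), E (2021-07-21), A (2021-10-01), D (2023-06-26).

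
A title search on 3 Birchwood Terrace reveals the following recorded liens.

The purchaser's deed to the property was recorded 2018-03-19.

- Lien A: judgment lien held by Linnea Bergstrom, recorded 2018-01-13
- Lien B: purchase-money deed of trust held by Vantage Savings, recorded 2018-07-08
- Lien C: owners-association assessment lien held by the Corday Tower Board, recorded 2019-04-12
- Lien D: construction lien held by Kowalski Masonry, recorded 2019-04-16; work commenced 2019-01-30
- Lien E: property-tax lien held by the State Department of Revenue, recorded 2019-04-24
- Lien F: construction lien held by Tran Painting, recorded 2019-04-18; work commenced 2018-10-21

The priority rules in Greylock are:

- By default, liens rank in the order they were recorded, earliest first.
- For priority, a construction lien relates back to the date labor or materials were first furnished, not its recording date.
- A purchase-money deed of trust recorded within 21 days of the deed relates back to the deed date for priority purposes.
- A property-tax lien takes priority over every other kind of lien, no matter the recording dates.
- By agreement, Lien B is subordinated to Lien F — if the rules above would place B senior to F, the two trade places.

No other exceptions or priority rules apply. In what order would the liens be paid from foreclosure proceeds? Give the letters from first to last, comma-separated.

Effective dates: B missed the 21-day window (111 days after the deed), so its recording date stands; D is treated as recorded 2019-01-30, the work-commencement date; F relates back to 2018-10-21 (work commenced).
E is a property-tax lien, so it outranks all other liens regardless of date.
Remaining liens by effective date: A (2018-01-13), B (2018-07-08), F (2018-10-21), D (2019-01-30), C (2019-04-12).
The subordination applies — B was senior to F — so B and F swap.

E, A, F, B, D, C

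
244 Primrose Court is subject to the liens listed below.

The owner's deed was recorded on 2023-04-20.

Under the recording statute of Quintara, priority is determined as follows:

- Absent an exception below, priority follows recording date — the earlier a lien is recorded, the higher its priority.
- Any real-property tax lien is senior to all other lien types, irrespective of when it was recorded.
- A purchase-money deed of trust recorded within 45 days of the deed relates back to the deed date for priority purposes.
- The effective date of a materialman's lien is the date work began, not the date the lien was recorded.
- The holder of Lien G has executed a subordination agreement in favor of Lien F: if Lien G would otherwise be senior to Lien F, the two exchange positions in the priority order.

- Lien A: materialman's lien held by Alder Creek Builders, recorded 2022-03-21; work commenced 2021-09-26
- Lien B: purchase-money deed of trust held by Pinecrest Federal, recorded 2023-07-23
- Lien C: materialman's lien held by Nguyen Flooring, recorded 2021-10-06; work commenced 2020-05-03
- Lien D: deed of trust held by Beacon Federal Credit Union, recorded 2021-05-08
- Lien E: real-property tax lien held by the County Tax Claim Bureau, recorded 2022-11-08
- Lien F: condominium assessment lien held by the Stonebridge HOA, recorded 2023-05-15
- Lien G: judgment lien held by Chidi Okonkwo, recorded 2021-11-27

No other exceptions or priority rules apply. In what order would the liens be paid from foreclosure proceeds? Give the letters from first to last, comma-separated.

E, C, D, A, F, G, B

First, effective dates: A's effective date is 2021-09-26, when work began; B missed the 45-day window (94 days after the deed), so its recording date stands; C relates back to 2020-05-03 (work commenced).
E, as a real-property tax lien, has superpriority and ranks first.
The other liens, earliest effective date first: C (2020-05-03), D (2021-05-08), A (2021-09-26), G (2021-11-27), F (2023-05-15), B (2023-07-23).
G would otherwise be senior to F, so under the subordination agreement G and F exchange positions.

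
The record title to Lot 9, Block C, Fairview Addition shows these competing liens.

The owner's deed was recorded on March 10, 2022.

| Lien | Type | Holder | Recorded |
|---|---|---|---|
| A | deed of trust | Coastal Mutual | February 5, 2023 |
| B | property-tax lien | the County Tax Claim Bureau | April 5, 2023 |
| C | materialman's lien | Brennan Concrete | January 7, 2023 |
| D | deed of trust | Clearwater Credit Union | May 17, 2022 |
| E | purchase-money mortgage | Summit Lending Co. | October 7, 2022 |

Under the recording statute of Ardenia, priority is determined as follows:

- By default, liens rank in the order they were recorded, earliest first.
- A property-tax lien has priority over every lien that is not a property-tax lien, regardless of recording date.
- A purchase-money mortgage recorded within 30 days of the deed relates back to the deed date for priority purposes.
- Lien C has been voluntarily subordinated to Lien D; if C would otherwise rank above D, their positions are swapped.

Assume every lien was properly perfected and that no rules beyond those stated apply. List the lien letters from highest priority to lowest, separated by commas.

B, D, E, C, A

Effective dates: E was recorded 211 days after the deed — beyond 30 days — so no relation-back applies.
B, as a property-tax lien, has superpriority and ranks first.
The other liens, earliest effective date first: D (May 17, 2022), E (October 7, 2022), C (January 7, 2023), A (February 5, 2023).
C already ranks below D; the subordination has no effect.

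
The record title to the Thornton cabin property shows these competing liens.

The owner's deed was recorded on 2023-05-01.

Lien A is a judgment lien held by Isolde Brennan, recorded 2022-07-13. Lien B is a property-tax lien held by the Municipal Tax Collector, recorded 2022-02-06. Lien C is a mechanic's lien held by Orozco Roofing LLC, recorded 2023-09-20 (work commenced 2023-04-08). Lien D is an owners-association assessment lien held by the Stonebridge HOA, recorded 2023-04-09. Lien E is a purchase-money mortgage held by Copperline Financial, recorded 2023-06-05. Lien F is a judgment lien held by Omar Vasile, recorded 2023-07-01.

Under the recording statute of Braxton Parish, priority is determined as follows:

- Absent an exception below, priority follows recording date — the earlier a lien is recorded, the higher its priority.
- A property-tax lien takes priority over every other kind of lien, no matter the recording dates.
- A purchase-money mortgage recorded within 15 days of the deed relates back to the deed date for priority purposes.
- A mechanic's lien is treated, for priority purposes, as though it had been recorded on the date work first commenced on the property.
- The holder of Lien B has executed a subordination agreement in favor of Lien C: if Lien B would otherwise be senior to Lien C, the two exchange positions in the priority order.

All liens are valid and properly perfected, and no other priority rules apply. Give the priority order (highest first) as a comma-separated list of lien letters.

Effective dates after the stated exceptions: C relates back to 2023-04-08 (work commenced); E missed the 15-day window (35 days after the deed), so its recording date stands.
B is a property-tax lien and takes priority over every other lien.
Among the remaining liens, by effective date: A (2022-07-13), C (2023-04-08), D (2023-04-09), E (2023-06-05), F (2023-07-01).
B would otherwise be senior to C, so under the subordination agreement B and C exchange positions.

C, A, B, D, E, F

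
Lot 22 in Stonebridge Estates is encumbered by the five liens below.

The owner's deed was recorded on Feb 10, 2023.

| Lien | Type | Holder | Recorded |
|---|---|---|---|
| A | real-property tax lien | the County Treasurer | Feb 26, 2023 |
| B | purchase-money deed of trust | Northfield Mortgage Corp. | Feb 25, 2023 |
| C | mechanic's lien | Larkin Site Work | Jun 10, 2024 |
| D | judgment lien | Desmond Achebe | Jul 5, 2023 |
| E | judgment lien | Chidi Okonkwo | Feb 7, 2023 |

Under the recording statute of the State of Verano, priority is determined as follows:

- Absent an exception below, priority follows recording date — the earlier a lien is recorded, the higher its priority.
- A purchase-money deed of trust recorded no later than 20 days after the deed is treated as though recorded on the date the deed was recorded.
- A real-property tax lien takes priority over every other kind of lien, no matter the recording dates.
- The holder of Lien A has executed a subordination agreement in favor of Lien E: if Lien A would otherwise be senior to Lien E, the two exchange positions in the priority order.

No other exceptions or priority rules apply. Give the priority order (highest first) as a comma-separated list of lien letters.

E, A, B, D, C

Adjusting effective dates: B relates back to the deed date Feb 10, 2023.
As a real-property tax lien, A is senior to every other lien.
Remaining liens by effective date: E (Feb 7, 2023), B (Feb 10, 2023), D (Jul 5, 2023), C (Jun 10, 2024).
A is senior to E before the subordination, so the two trade places.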